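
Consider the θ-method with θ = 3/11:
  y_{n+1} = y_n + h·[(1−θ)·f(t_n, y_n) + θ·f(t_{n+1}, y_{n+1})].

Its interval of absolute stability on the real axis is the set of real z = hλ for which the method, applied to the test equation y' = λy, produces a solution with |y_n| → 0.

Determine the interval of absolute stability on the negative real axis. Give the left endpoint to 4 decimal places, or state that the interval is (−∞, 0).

With y'=λy (z=hλ):
  y_{n+1} = y_n + z·[8/11·y_n + 3/11·y_{n+1}] ⇒ (1 − 3/11z)y_{n+1} = (1 + 8/11z)y_n
  R(z) = (1 + 8/11z)/(1 − 3/11z).

Boundary: |R(x)|=1, x<0.
x=-1.04: |R|=0.1898
R=−1: 1+8/11x = −1+3/11x ⇒ -5/11x=2 ⇒ x=2/(-5/11)=-4.4000
Confirm numerically:
  x=-3.541: |R|=0.80137 <1
  x=-3.010: |R|=0.65302 <1
  x=-2.637: |R|=0.53387 <1
  x=-2.094: |R|=0.33283 <1
  x=-4.938: |R|=1.10421 >1
  x=-4.587: |R|=1.03776 >1
Interval (-4.4000, 0).

(-4.4000, 0).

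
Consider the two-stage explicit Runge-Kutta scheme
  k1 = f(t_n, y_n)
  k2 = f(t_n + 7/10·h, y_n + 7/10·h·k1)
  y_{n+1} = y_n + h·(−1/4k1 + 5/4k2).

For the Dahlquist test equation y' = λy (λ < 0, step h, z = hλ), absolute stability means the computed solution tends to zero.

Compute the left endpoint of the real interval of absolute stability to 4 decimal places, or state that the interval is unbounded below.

Set f=λy, z=hλ:
  k1=λy_n ⇒ h·k1=z·y_n;  k2=λ(1+7/10z)y_n ⇒ h·k2=z(1+7/10z)y_n
  y_{n+1}/y_n = 1 − 1/4z + 5/4z(1+7/10z) = 1 + z + 7/8z²
  so R(z) = 1 + z + 7/8z².

Find x<0 with |R(x)|<1.
x=-1.07: |R|=0.9318
R=1: x+7/8x²=0 ⇒ x=−8/7=-1.1429; min R=1−1/(4·7/8)=0.7143>−1
Confirm numerically:
  x=-0.815: |R|=0.76620 <1
  x=-0.674: |R|=0.72349 <1
  x=-0.561: |R|=0.71438 <1
  x=-0.559: |R|=0.71442 <1
  x=-1.681: |R|=1.79154 >1
  x=-1.597: |R|=1.63461 >1
  x=-1.554: |R|=1.55905 >1
Interval (-1.1429, 0).

left endpoint -1.1429.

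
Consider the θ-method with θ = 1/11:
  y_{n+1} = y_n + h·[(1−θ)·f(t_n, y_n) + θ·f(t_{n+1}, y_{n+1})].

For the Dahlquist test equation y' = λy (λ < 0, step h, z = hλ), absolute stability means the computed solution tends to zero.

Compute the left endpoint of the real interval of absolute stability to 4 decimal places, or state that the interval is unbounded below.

left endpoint -2.4444.

With y'=λy (z=hλ):
  y_{n+1} = y_n + z·[10/11·y_n + 1/11·y_{n+1}] ⇒ (1 − 1/11z)y_{n+1} = (1 + 10/11z)y_n
  ⇒ R(z) = (1 + 10/11z)/(1 − 1/11z).

Need |R(x)|<1, x<0.
x=-0.77: |R|=0.2804
R=−1: 1+10/11x = −1+1/11x ⇒ -9/11x=2 ⇒ x=2/(-9/11)=-2.4444
Confirm numerically:
  x=-1.770: |R|=0.52467 <1
  x=-1.686: |R|=0.46193 <1
  x=-1.515: |R|=0.33160 <1
  x=-1.472: |R|=0.29827 <1
  x=-2.772: |R|=1.21406 >1
  x=-2.653: |R|=1.13748 >1
Stable set (-2.4444, 0).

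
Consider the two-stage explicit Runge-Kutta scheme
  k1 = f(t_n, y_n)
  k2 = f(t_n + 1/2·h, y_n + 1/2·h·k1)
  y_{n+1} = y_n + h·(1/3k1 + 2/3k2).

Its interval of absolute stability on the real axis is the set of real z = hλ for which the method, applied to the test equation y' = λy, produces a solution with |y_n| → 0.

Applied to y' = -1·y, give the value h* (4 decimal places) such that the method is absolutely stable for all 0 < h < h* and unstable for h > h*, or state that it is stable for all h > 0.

(-3.0000,0); λ=-1 ⇒ h* = (3)/1 = 3.0000.

Set f=λy, z=hλ:
  k1=λy_n ⇒ h·k1=z·y_n;  k2=λ(1+1/2z)y_n ⇒ h·k2=z(1+1/2z)y_n
  y_{n+1}/y_n = 1 + 1/3z + 2/3z(1+1/2z) = 1 + z + 1/3z²
  ⇒ R(z) = 1 + z + 1/3z².

Find x<0 with |R(x)|<1.
x=-0.53: |R|=0.5636
R=1: x+1/3x²=0 ⇒ x=−3=-3.0000; min R=1−1/(4·1/3)=0.2500>−1
Confirm numerically:
  x=-2.639: |R|=0.68244 <1
  x=-2.424: |R|=0.53459 <1
  x=-1.929: |R|=0.31135 <1
  x=-3.574: |R|=1.68383 >1
  x=-3.050: |R|=1.05083 >1
So |R|<1 on (-3.0000, 0).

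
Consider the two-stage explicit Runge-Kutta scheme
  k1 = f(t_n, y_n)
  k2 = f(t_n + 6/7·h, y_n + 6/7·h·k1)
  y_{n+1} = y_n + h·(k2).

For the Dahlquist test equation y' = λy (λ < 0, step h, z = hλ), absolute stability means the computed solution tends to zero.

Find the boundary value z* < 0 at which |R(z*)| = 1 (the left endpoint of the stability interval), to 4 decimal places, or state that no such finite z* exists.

left endpoint -1.1667.

Set f=λy, z=hλ:
  k1=λy_n ⇒ h·k1=z·y_n;  k2=λ(1+6/7z)y_n ⇒ h·k2=z(1+6/7z)y_n
  y_{n+1}/y_n = 1 + z(1+6/7z) = 1 + z + 6/7z²
  so R(z) = 1 + z + 6/7z².

Need |R(x)|<1, x<0.
x=-0.84: |R|=0.7648
R=1: x+6/7x²=0 ⇒ x=−7/6=-1.1667; min R=1−1/(4·6/7)=0.7083>−1
Confirm numerically:
  x=-0.879: |R|=0.78326 <1
  x=-0.787: |R|=0.74389 <1
  x=-0.666: |R|=0.71419 <1
  x=-0.591: |R|=0.70838 <1
  x=-1.747: |R|=1.86901 >1
  x=-1.510: |R|=1.44437 >1
  x=-1.483: |R|=1.40210 >1
Interval (-1.1667, 0).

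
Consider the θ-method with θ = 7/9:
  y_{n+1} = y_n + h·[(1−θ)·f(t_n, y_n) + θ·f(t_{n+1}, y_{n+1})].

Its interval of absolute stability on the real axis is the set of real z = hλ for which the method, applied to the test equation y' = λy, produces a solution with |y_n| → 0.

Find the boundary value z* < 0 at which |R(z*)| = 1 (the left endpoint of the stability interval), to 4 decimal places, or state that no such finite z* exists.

unbounded; (−∞, 0).

On y'=λy, z=hλ:
  y_{n+1} = y_n + z·[2/9·y_n + 7/9·y_{n+1}] ⇒ (1 − 7/9z)y_{n+1} = (1 + 2/9z)y_n
  Hence R(z) = (1 + 2/9z)/(1 − 7/9z).

Need |R(x)|<1, x<0.
x=-0.48: |R|=0.6505
x=-2: |R|=0.2174
x=-10: |R|=0.1392
x=-100: |R|=0.2694
θ=7/9≥1/2 ⇒ |1+2/9x|<|1−7/9x| ∀x<0 ⇒ interval (−∞,0).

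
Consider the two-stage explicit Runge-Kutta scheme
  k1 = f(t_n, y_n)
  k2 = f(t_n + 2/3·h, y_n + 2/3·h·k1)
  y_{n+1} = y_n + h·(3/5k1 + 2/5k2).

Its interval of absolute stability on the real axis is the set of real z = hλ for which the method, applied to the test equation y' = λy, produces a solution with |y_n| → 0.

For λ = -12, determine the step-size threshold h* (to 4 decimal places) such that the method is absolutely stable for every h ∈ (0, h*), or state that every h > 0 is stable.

Set f=λy, z=hλ:
  k1=λy_n ⇒ h·k1=z·y_n;  k2=λ(1+2/3z)y_n ⇒ h·k2=z(1+2/3z)y_n
  y_{n+1}/y_n = 1 + 3/5z + 2/5z(1+2/3z) = 1 + z + 4/15z²
  so R(z) = 1 + z + 4/15z².

Boundary: |R(x)|=1, x<0.
x=-1.24: |R|=0.1700
R=1: x+4/15x²=0 ⇒ x=−15/4=-3.7500; min R=1−1/(4·4/15)=0.0625>−1
Confirm numerically:
  x=-3.044: |R|=0.42692 <1
  x=-2.019: |R|=0.06803 <1
  x=-1.935: |R|=0.06346 <1
  x=-1.531: |R|=0.09406 <1
  x=-4.262: |R|=1.58191 >1
  x=-4.195: |R|=1.49781 >1
So |R|<1 on (-3.7500, 0).

(-3.7500,0); λ=-12 ⇒ h* = (15/4)/12 = 0.3125.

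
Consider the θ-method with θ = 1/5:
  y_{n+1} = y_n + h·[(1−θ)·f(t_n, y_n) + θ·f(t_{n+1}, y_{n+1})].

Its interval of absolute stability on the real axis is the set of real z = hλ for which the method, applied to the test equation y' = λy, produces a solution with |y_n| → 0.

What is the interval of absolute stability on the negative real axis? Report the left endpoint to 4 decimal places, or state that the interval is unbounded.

On y'=λy, z=hλ:
  y_{n+1} = y_n + z·[4/5·y_n + 1/5·y_{n+1}] ⇒ (1 − 1/5z)y_{n+1} = (1 + 4/5z)y_n
  so R(z) = (1 + 4/5z)/(1 − 1/5z).

Need |R(x)|<1, x<0.
x=-0.39: |R|=0.6382
R=−1: 1+4/5x = −1+1/5x ⇒ -3/5x=2 ⇒ x=2/(-3/5)=-3.3333
Confirm numerically:
  x=-3.124: |R|=0.92270 <1
  x=-2.464: |R|=0.65059 <1
  x=-2.360: |R|=0.60326 <1
  x=-3.755: |R|=1.14449 >1
  x=-3.687: |R|=1.12214 >1
  x=-3.590: |R|=1.08964 >1
Interval (-3.3333, 0).

(-3.3333, 0).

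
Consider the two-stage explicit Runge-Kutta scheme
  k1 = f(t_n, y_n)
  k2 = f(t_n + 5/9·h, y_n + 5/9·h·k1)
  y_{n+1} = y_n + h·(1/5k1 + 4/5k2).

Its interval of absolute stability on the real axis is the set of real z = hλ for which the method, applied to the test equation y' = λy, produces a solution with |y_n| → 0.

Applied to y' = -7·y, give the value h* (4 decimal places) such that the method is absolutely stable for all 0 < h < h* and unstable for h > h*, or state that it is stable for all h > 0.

Test eqn y'=λy, z=hλ:
  k1=λy_n ⇒ h·k1=z·y_n;  k2=λ(1+5/9z)y_n ⇒ h·k2=z(1+5/9z)y_n
  y_{n+1}/y_n = 1 + 1/5z + 4/5z(1+5/9z) = 1 + z + 4/9z²
  Hence R(z) = 1 + z + 4/9z².

Boundary: |R(x)|=1, x<0.
x=-1.79: |R|=0.6340
R=1: x+4/9x²=0 ⇒ x=−9/4=-2.2500; min R=1−1/(4·4/9)=0.4375>−1
Confirm numerically:
  x=-2.167: |R|=0.92006 <1
  x=-2.088: |R|=0.84966 <1
  x=-1.781: |R|=0.62876 <1
  x=-1.531: |R|=0.51076 <1
  x=-2.847: |R|=1.75540 >1
  x=-2.565: |R|=1.35910 >1
Stable set (-2.2500, 0).

(-2.2500,0); λ=-7 ⇒ h* = (9/4)/7 = 0.3214.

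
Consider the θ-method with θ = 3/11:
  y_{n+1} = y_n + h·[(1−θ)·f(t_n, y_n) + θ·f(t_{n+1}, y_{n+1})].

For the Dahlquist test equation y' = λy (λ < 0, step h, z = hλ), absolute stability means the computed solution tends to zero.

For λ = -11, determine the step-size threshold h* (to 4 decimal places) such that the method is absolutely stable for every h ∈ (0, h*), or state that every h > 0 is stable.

Set f=λy, z=hλ:
  y_{n+1} = y_n + z·[8/11·y_n + 3/11·y_{n+1}] ⇒ (1 − 3/11z)y_{n+1} = (1 + 8/11z)y_n
  Hence R(z) = (1 + 8/11z)/(1 − 3/11z).

Find x<0 with |R(x)|<1.
x=-0.61: |R|=0.4770
R=−1: 1+8/11x = −1+3/11x ⇒ -5/11x=2 ⇒ x=2/(-5/11)=-4.4000
Confirm numerically:
  x=-4.347: |R|=0.98898 <1
  x=-4.086: |R|=0.93250 <1
  x=-3.838: |R|=0.87519 <1
  x=-2.350: |R|=0.43213 <1
  x=-4.797: |R|=1.07818 >1
  x=-4.787: |R|=1.07630 >1
Stable set (-4.4000, 0).

(-4.4000,0); λ=-11 ⇒ h* = (22/5)/11 = 0.4000.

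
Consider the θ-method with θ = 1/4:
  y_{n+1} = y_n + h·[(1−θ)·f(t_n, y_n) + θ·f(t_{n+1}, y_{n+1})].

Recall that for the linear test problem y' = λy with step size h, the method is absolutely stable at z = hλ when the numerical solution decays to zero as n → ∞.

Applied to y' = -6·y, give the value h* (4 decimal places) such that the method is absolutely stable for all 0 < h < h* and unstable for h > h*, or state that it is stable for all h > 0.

On y'=λy, z=hλ:
  y_{n+1} = y_n + z·[3/4·y_n + 1/4·y_{n+1}] ⇒ (1 − 1/4z)y_{n+1} = (1 + 3/4z)y_n
  Hence R(z) = (1 + 3/4z)/(1 − 1/4z).

Find x<0 with |R(x)|<1.
x=-1.04: |R|=0.1746
R=−1: 1+3/4x = −1+1/4x ⇒ -1/2x=2 ⇒ x=2/(-1/2)=-4.0000
Confirm numerically:
  x=-3.701: |R|=0.92235 <1
  x=-2.938: |R|=0.69386 <1
  x=-2.064: |R|=0.36148 <1
  x=-4.459: |R|=1.10852 >1
  x=-4.246: |R|=1.05967 >1
  x=-4.083: |R|=1.02054 >1
Interval (-4.0000, 0).

(-4.0000,0); λ=-6 ⇒ h* = (4)/6 = 0.6667.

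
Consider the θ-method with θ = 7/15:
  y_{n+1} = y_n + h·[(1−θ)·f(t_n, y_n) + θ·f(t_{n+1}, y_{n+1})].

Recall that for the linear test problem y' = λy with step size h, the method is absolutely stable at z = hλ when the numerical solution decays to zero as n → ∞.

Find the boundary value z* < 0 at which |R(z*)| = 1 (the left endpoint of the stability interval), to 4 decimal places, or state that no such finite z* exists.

On y'=λy, z=hλ:
  y_{n+1} = y_n + z·[8/15·y_n + 7/15·y_{n+1}] ⇒ (1 − 7/15z)y_{n+1} = (1 + 8/15z)y_n
  so R(z) = (1 + 8/15z)/(1 − 7/15z).

Boundary: |R(x)|=1, x<0.
x=-1.68: |R|=0.0583
R=−1: 1+8/15x = −1+7/15x ⇒ -1/15x=2 ⇒ x=2/(-1/15)=-30.0000
Confirm numerically:
  x=-29.624: |R|=0.99831 <1
  x=-28.789: |R|=0.99441 <1
  x=-28.702: |R|=0.99399 <1
  x=-30.509: |R|=1.00223 >1
  x=-30.363: |R|=1.00160 >1
Stable set (-30.0000, 0).

z* = -30.0000.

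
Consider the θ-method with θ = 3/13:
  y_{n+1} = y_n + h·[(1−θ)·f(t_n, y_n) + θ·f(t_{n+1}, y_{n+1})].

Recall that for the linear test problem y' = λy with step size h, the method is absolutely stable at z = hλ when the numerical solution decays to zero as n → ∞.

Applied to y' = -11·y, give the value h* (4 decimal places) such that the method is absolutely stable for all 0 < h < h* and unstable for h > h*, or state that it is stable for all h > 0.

(-3.7143,0); λ=-11 ⇒ h* = (26/7)/11 = 0.3377.

Set f=λy, z=hλ:
  y_{n+1} = y_n + z·[10/13·y_n + 3/13·y_{n+1}] ⇒ (1 − 3/13z)y_{n+1} = (1 + 10/13z)y_n
  so R(z) = (1 + 10/13z)/(1 − 3/13z).

Solve |R(x)|<1 on ℝ⁻.
x=-1.77: |R|=0.2567
R=−1: 1+10/13x = −1+3/13x ⇒ -7/13x=2 ⇒ x=2/(-7/13)=-3.7143
Confirm numerically:
  x=-3.182: |R|=0.83474 <1
  x=-1.857: |R|=0.29993 <1
  x=-1.593: |R|=0.16480 <1
  x=-3.974: |R|=1.07295 >1
  x=-3.967: |R|=1.07104 >1
  x=-3.859: |R|=1.04122 >1
Interval (-3.7143, 0).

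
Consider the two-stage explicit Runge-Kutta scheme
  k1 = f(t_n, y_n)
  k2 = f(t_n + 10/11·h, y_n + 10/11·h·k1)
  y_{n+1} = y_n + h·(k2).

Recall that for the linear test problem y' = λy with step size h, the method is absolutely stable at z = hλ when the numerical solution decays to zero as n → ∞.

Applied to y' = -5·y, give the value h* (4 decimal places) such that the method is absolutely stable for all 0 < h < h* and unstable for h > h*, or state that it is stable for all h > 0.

On y'=λy, z=hλ:
  k1=λy_n ⇒ h·k1=z·y_n;  k2=λ(1+10/11z)y_n ⇒ h·k2=z(1+10/11z)y_n
  y_{n+1}/y_n = 1 + z(1+10/11z) = 1 + z + 10/11z²
  so R(z) = 1 + z + 10/11z².

Boundary: |R(x)|=1, x<0.
x=-0.83: |R|=0.7963
R=1: x+10/11x²=0 ⇒ x=−11/10=-1.1000; min R=1−1/(4·10/11)=0.7250>−1
Confirm numerically:
  x=-0.815: |R|=0.78884 <1
  x=-0.634: |R|=0.73141 <1
  x=-1.551: |R|=1.63591 >1
  x=-1.163: |R|=1.06661 >1
So |R|<1 on (-1.1000, 0).

(-1.1000,0); λ=-5 ⇒ h* = (11/10)/5 = 0.2200.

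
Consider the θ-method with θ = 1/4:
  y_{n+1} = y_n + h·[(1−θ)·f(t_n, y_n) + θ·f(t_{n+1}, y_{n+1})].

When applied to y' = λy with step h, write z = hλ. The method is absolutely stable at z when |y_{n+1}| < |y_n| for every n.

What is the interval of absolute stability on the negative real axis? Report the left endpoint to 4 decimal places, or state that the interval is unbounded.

(-4.0000, 0).

On y'=λy, z=hλ:
  y_{n+1} = y_n + z·[3/4·y_n + 1/4·y_{n+1}] ⇒ (1 − 1/4z)y_{n+1} = (1 + 3/4z)y_n
  ⇒ R(z) = (1 + 3/4z)/(1 − 1/4z).

Find x<0 with |R(x)|<1.
x=-0.65: |R|=0.4409
R=−1: 1+3/4x = −1+1/4x ⇒ -1/2x=2 ⇒ x=2/(-1/2)=-4.0000
Confirm numerically:
  x=-2.442: |R|=0.51630 <1
  x=-2.043: |R|=0.35231 <1
  x=-1.824: |R|=0.25275 <1
  x=-4.279: |R|=1.06740 >1
  x=-4.219: |R|=1.05329 >1
Stable set (-4.0000, 0).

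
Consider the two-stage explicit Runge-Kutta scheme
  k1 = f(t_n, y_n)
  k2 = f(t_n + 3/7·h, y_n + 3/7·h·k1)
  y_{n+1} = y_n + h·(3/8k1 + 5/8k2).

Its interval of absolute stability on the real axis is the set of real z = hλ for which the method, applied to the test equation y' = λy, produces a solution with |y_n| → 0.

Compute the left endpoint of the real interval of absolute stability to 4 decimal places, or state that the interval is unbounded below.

z* = -3.7333.

With y'=λy (z=hλ):
  k1=λy_n ⇒ h·k1=z·y_n;  k2=λ(1+3/7z)y_n ⇒ h·k2=z(1+3/7z)y_n
  y_{n+1}/y_n = 1 + 3/8z + 5/8z(1+3/7z) = 1 + z + 15/56z²
  R(z) = 1 + z + 15/56z².

Find x<0 with |R(x)|<1.
x=-0.53: |R|=0.5452
R=1: x+15/56x²=0 ⇒ x=−56/15=-3.7333; min R=1−1/(4·15/56)=0.0667>−1
Confirm numerically:
  x=-3.542: |R|=0.81847 <1
  x=-2.705: |R|=0.25492 <1
  x=-2.251: |R|=0.10623 <1
  x=-1.782: |R|=0.06859 <1
  x=-4.282: |R|=1.62930 >1
  x=-4.122: |R|=1.42913 >1
  x=-3.913: |R|=1.18831 >1
So |R|<1 on (-3.7333, 0).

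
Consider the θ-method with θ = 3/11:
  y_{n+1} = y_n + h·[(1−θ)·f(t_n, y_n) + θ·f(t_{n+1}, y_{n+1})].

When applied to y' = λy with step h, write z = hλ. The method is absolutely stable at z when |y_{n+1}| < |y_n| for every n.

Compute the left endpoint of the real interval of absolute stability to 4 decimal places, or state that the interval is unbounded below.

left endpoint -4.4000.

Set f=λy, z=hλ:
  y_{n+1} = y_n + z·[8/11·y_n + 3/11·y_{n+1}] ⇒ (1 − 3/11z)y_{n+1} = (1 + 8/11z)y_n
  Hence R(z) = (1 + 8/11z)/(1 − 3/11z).

Find x<0 with |R(x)|<1.
x=-0.97: |R|=0.2329
R=−1: 1+8/11x = −1+3/11x ⇒ -5/11x=2 ⇒ x=2/(-5/11)=-4.4000
Confirm numerically:
  x=-3.135: |R|=0.69003 <1
  x=-2.940: |R|=0.63169 <1
  x=-2.798: |R|=0.58699 <1
  x=-4.920: |R|=1.10093 >1
  x=-4.762: |R|=1.07158 >1
  x=-4.545: |R|=1.02943 >1
So |R|<1 on (-4.4000, 0).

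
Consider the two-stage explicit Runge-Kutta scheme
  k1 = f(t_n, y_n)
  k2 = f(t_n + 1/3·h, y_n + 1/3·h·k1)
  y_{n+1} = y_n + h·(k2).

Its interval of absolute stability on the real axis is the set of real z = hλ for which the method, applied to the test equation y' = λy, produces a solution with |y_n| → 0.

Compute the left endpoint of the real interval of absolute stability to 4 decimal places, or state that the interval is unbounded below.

Test eqn y'=λy, z=hλ:
  k1=λy_n ⇒ h·k1=z·y_n;  k2=λ(1+1/3z)y_n ⇒ h·k2=z(1+1/3z)y_n
  y_{n+1}/y_n = 1 + z(1+1/3z) = 1 + z + 1/3z²
  ⇒ R(z) = 1 + z + 1/3z².

Need |R(x)|<1, x<0.
x=-1.11: |R|=0.3007
R=1: x+1/3x²=0 ⇒ x=−3=-3.0000; min R=1−1/(4·1/3)=0.2500>−1
Confirm numerically:
  x=-2.802: |R|=0.81507 <1
  x=-2.303: |R|=0.46494 <1
  x=-1.586: |R|=0.25247 <1
  x=-1.341: |R|=0.25843 <1
  x=-3.379: |R|=1.42688 >1
  x=-3.309: |R|=1.34083 >1
  x=-3.090: |R|=1.09270 >1
Stable set (-3.0000, 0).

z* = -3.0000.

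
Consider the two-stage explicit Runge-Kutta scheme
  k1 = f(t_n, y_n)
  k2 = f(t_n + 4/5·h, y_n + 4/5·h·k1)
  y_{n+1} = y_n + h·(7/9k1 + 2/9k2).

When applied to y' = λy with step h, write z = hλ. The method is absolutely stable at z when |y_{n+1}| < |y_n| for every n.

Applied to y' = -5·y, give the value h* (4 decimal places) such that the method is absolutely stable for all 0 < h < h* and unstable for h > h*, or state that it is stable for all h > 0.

Test eqn y'=λy, z=hλ:
  k1=λy_n ⇒ h·k1=z·y_n;  k2=λ(1+4/5z)y_n ⇒ h·k2=z(1+4/5z)y_n
  y_{n+1}/y_n = 1 + 7/9z + 2/9z(1+4/5z) = 1 + z + 8/45z²
  ⇒ R(z) = 1 + z + 8/45z².

Need |R(x)|<1, x<0.
x=-1.31: |R|=0.0049
R=1: x+8/45x²=0 ⇒ x=−45/8=-5.6250; min R=1−1/(4·8/45)=-0.4062>−1
Confirm numerically:
  x=-4.887: |R|=0.35883 <1
  x=-4.317: |R|=0.00385 <1
  x=-2.719: |R|=0.40470 <1
  x=-5.842: |R|=1.22537 >1
  x=-5.797: |R|=1.17726 >1
Interval (-5.6250, 0).

(-5.6250,0); λ=-5 ⇒ h* = (45/8)/5 = 1.1250.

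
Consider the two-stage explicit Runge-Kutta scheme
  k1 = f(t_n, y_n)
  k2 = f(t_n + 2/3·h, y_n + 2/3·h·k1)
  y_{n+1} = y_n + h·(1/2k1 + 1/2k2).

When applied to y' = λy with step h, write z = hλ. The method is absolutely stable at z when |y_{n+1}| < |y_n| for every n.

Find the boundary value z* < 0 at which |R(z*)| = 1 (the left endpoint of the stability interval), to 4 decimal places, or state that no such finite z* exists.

With y'=λy (z=hλ):
  k1=λy_n ⇒ h·k1=z·y_n;  k2=λ(1+2/3z)y_n ⇒ h·k2=z(1+2/3z)y_n
  y_{n+1}/y_n = 1 + 1/2z + 1/2z(1+2/3z) = 1 + z + 1/3z²
  ⇒ R(z) = 1 + z + 1/3z².

Solve |R(x)|<1 on ℝ⁻.
x=-0.91: |R|=0.3660
R=1: x+1/3x²=0 ⇒ x=−3=-3.0000; min R=1−1/(4·1/3)=0.2500>−1
Confirm numerically:
  x=-2.654: |R|=0.69391 <1
  x=-2.270: |R|=0.44763 <1
  x=-1.761: |R|=0.27271 <1
  x=-3.556: |R|=1.65905 >1
  x=-3.507: |R|=1.59268 >1
  x=-3.307: |R|=1.33842 >1
Interval (-3.0000, 0).

left endpoint -3.0000.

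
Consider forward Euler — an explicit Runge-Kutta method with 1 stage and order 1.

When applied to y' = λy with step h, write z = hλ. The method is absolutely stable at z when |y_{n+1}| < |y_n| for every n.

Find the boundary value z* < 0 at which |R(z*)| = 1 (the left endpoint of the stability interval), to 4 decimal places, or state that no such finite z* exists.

z* = -2.0000.

Set f=λy, z=hλ:
  order 1, 1-stage ⇒ R(z)=1+z
  (e.g. R(-0.37)=0.63000, |R|=0.63000)

Find x<0 with |R(x)|<1.
x=-0.37: |R|=0.6300
|R(-2.17)|=1.1700 |R(-1.66)|=0.6600 |R(-1.44)|=0.4400
Bisect:
  x_lo=-2.3817 |R|=1.3817  x_hi=-0.3388 |R|=0.6612
  mid=-1.36024 |R|=0.36024 →hi
  mid=-1.87095 |R|=0.87095 →hi
  mid=-2.12631 |R|=1.12631 →lo
  mid=-1.99863 |R|=0.99863 →hi
  mid=-2.06247 |R|=1.06247 →lo
  mid=-2.03055 |R|=1.03055 →lo
  mid=-2.01459 |R|=1.01459 →lo
  ...
  [-2.00000,-1.99988] ⇒ x*=-2.0000
Stable set (-2.0000, 0).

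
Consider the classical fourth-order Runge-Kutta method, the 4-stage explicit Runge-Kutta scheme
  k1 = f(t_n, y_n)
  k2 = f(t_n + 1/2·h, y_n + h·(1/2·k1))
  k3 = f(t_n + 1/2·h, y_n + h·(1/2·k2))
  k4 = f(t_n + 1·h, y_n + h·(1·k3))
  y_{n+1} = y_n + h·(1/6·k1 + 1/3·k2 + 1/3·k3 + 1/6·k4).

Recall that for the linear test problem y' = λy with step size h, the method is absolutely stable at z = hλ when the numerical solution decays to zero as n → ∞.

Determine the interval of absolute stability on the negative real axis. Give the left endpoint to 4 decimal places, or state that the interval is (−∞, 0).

With y'=λy (z=hλ):
  order 4, 4-stage ⇒ R(z)=1+z+z^2/2+z^3/6+z^4/24
  (e.g. R(-0.47)=0.62518, |R|=0.62518)

Solve |R(x)|<1 on ℝ⁻.
x=-0.47: |R|=0.6252
|R(-2.82)|=1.0536 |R(-1.97)|=0.3238 |R(-0.64)|=0.5281
Bisect:
  x_lo=-3.5890 |R|=3.0599  x_hi=-0.3789 |R|=0.6847
  mid=-1.98394 |R|=0.32811 →hi
  mid=-2.78648 |R|=1.00180 →lo
  mid=-2.38521 |R|=0.54638 →hi
  mid=-2.58585 |R|=0.73865 →hi
  mid=-2.68617 |R|=0.86055 →hi
  mid=-2.73632 |R|=0.92865 →hi
  mid=-2.76140 |R|=0.96458 →hi
  ...
  [-2.78531,-2.78511] ⇒ x*=-2.7853
Interval (-2.7853, 0).

(-2.7853, 0).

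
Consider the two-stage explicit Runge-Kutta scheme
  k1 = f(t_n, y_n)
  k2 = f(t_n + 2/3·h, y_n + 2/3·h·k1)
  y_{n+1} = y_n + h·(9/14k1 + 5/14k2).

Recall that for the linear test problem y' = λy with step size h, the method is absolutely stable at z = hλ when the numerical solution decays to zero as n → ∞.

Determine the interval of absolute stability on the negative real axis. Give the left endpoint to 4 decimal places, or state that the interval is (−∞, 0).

z∈(-4.2000,0).

With y'=λy (z=hλ):
  k1=λy_n ⇒ h·k1=z·y_n;  k2=λ(1+2/3z)y_n ⇒ h·k2=z(1+2/3z)y_n
  y_{n+1}/y_n = 1 + 9/14z + 5/14z(1+2/3z) = 1 + z + 5/21z²
  so R(z) = 1 + z + 5/21z².

Boundary: |R(x)|=1, x<0.
x=-0.84: |R|=0.3280
R=1: x+5/21x²=0 ⇒ x=−21/5=-4.2000; min R=1−1/(4·5/21)=-0.0500>−1
Confirm numerically:
  x=-3.920: |R|=0.73867 <1
  x=-2.887: |R|=0.09747 <1
  x=-2.710: |R|=0.03860 <1
  x=-1.835: |R|=0.03328 <1
  x=-4.571: |R|=1.40377 >1
  x=-4.245: |R|=1.04548 >1
So |R|<1 on (-4.2000, 0).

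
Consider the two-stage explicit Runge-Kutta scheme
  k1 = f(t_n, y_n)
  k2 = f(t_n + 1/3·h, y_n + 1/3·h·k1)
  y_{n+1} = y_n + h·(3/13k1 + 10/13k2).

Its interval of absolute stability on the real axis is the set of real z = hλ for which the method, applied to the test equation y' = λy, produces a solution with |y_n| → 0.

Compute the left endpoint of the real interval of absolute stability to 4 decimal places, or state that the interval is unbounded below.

Set f=λy, z=hλ:
  k1=λy_n ⇒ h·k1=z·y_n;  k2=λ(1+1/3z)y_n ⇒ h·k2=z(1+1/3z)y_n
  y_{n+1}/y_n = 1 + 3/13z + 10/13z(1+1/3z) = 1 + z + 10/39z²
  Hence R(z) = 1 + z + 10/39z².

Boundary: |R(x)|=1, x<0.
x=-1: |R|=0.2564
R=1: x+10/39x²=0 ⇒ x=−39/10=-3.9000; min R=1−1/(4·10/39)=0.0250>−1
Confirm numerically:
  x=-3.493: |R|=0.63547 <1
  x=-3.285: |R|=0.48198 <1
  x=-3.129: |R|=0.38142 <1
  x=-4.150: |R|=1.26603 >1
  x=-4.001: |R|=1.10362 >1
So |R|<1 on (-3.9000, 0).

z* = -3.9000.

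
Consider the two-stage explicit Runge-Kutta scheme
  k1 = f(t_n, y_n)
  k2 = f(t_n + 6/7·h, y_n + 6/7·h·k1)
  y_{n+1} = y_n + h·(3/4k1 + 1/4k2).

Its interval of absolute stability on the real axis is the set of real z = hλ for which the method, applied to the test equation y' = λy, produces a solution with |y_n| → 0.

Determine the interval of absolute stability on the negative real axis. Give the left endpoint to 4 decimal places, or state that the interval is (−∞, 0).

(-4.6667, 0).

On y'=λy, z=hλ:
  k1=λy_n ⇒ h·k1=z·y_n;  k2=λ(1+6/7z)y_n ⇒ h·k2=z(1+6/7z)y_n
  y_{n+1}/y_n = 1 + 3/4z + 1/4z(1+6/7z) = 1 + z + 3/14z²
  R(z) = 1 + z + 3/14z².

Solve |R(x)|<1 on ℝ⁻.
x=-1.74: |R|=0.0912
R=1: x+3/14x²=0 ⇒ x=−14/3=-4.6667; min R=1−1/(4·3/14)=-0.1667>−1
Confirm numerically:
  x=-4.111: |R|=0.51050 <1
  x=-3.442: |R|=0.09672 <1
  x=-3.258: |R|=0.01655 <1
  x=-5.097: |R|=1.47002 >1
  x=-4.914: |R|=1.26044 >1
Interval (-4.6667, 0).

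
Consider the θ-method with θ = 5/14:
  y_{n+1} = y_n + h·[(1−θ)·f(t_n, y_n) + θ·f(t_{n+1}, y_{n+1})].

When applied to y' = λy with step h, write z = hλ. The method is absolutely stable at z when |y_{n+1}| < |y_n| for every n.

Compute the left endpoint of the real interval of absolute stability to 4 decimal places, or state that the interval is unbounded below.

z* = -7.0000.

Test eqn y'=λy, z=hλ:
  y_{n+1} = y_n + z·[9/14·y_n + 5/14·y_{n+1}] ⇒ (1 − 5/14z)y_{n+1} = (1 + 9/14z)y_n
  R(z) = (1 + 9/14z)/(1 − 5/14z).

Find x<0 with |R(x)|<1.
x=-0.58: |R|=0.5195
R=−1: 1+9/14x = −1+5/14x ⇒ -2/7x=2 ⇒ x=2/(-2/7)=-7.0000
Confirm numerically:
  x=-6.347: |R|=0.94289 <1
  x=-5.847: |R|=0.89333 <1
  x=-5.474: |R|=0.85245 <1
  x=-3.708: |R|=0.59533 <1
  x=-7.308: |R|=1.02438 >1
  x=-7.111: |R|=1.00896 >1
  x=-7.043: |R|=1.00349 >1
Interval (-7.0000, 0).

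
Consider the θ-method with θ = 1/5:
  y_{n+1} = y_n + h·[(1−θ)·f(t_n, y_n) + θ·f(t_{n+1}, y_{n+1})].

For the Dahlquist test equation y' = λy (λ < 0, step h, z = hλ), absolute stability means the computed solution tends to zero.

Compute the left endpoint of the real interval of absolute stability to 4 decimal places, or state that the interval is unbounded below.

On y'=λy, z=hλ:
  y_{n+1} = y_n + z·[4/5·y_n + 1/5·y_{n+1}] ⇒ (1 − 1/5z)y_{n+1} = (1 + 4/5z)y_n
  ⇒ R(z) = (1 + 4/5z)/(1 − 1/5z).

Solve |R(x)|<1 on ℝ⁻.
x=-1.62: |R|=0.2236
R=−1: 1+4/5x = −1+1/5x ⇒ -3/5x=2 ⇒ x=2/(-3/5)=-3.3333
Confirm numerically:
  x=-2.065: |R|=0.46143 <1
  x=-1.825: |R|=0.33700 <1
  x=-1.421: |R|=0.10653 <1
  x=-3.661: |R|=1.11350 >1
  x=-3.594: |R|=1.09099 >1
Interval (-3.3333, 0).

left endpoint -3.3333.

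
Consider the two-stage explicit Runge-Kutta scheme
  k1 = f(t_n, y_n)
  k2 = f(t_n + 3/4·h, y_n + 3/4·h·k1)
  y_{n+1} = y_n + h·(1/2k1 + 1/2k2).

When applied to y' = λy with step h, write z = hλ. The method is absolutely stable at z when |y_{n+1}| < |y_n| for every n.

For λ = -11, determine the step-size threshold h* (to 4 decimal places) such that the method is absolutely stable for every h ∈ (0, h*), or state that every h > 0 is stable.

(-2.6667,0); λ=-11 ⇒ h* = (8/3)/11 = 0.2424.

On y'=λy, z=hλ:
  k1=λy_n ⇒ h·k1=z·y_n;  k2=λ(1+3/4z)y_n ⇒ h·k2=z(1+3/4z)y_n
  y_{n+1}/y_n = 1 + 1/2z + 1/2z(1+3/4z) = 1 + z + 3/8z²
  Hence R(z) = 1 + z + 3/8z².

Need |R(x)|<1, x<0.
x=-1.18: |R|=0.3422
R=1: x+3/8x²=0 ⇒ x=−8/3=-2.6667; min R=1−1/(4·3/8)=0.3333>−1
Confirm numerically:
  x=-2.473: |R|=0.82040 <1
  x=-2.229: |R|=0.63417 <1
  x=-1.177: |R|=0.34250 <1
  x=-3.262: |R|=1.72824 >1
  x=-3.213: |R|=1.65826 >1
  x=-2.695: |R|=1.02863 >1
So |R|<1 on (-2.6667, 0).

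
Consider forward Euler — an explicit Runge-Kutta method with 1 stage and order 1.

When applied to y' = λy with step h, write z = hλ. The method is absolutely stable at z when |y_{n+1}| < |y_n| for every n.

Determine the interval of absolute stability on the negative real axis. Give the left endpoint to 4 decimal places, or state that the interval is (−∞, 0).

(-2.0000, 0).

Set f=λy, z=hλ:
  order 1, 1-stage ⇒ R(z)=1+z
  (e.g. R(-0.9)=0.10000, |R|=0.10000)

Solve |R(x)|<1 on ℝ⁻.
x=-0.9: |R|=0.1000
|R(-2.36)|=1.3600 |R(-1.39)|=0.3900 |R(-1.35)|=0.3500
Bisect:
  x_lo=-2.5810 |R|=1.5810  x_hi=-0.3752 |R|=0.6248
  mid=-1.47810 |R|=0.47810 →hi
  mid=-2.02957 |R|=1.02957 →lo
  mid=-1.75383 |R|=0.75383 →hi
  mid=-1.89170 |R|=0.89170 →hi
  mid=-1.96063 |R|=0.96063 →hi
  mid=-1.99510 |R|=0.99510 →hi
  mid=-2.01234 |R|=1.01234 →lo
  mid=-2.00372 |R|=1.00372 →lo
  mid=-1.99941 |R|=0.99941 →hi
  mid=-2.00156 |R|=1.00156 →lo
  ...
  [-2.00008,-1.99995] ⇒ x*=-2.0000
So |R|<1 on (-2.0000, 0).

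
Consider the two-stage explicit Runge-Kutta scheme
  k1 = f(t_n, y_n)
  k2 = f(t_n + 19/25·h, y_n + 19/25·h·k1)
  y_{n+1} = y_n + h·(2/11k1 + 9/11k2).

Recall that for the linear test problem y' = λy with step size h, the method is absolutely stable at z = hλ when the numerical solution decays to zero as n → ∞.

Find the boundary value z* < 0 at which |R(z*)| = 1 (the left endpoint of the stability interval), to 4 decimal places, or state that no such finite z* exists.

Test eqn y'=λy, z=hλ:
  k1=λy_n ⇒ h·k1=z·y_n;  k2=λ(1+19/25z)y_n ⇒ h·k2=z(1+19/25z)y_n
  y_{n+1}/y_n = 1 + 2/11z + 9/11z(1+19/25z) = 1 + z + 171/275z²
  R(z) = 1 + z + 171/275z².

Need |R(x)|<1, x<0.
x=-1.76: |R|=1.1661
R=1: x+171/275x²=0 ⇒ x=−275/171=-1.6082; min R=1−1/(4·171/275)=0.5980>−1
Confirm numerically:
  x=-1.353: |R|=0.78531 <1
  x=-1.265: |R|=0.73005 <1
  x=-0.696: |R|=0.60522 <1
  x=-2.176: |R|=1.76829 >1
  x=-1.987: |R|=1.46804 >1
  x=-1.707: |R|=1.10488 >1
So |R|<1 on (-1.6082, 0).

left endpoint -1.6082.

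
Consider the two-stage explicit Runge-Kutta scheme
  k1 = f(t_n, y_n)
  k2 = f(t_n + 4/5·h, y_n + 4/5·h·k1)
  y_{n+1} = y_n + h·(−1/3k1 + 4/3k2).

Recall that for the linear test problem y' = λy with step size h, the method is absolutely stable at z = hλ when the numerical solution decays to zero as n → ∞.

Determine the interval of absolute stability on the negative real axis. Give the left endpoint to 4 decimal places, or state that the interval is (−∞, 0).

z∈(-0.9375,0).

Set f=λy, z=hλ:
  k1=λy_n ⇒ h·k1=z·y_n;  k2=λ(1+4/5z)y_n ⇒ h·k2=z(1+4/5z)y_n
  y_{n+1}/y_n = 1 − 1/3z + 4/3z(1+4/5z) = 1 + z + 16/15z²
  ⇒ R(z) = 1 + z + 16/15z².

Need |R(x)|<1, x<0.
x=-1.08: |R|=1.1642
R=1: x+16/15x²=0 ⇒ x=−15/16=-0.9375; min R=1−1/(4·16/15)=0.7656>−1
Confirm numerically:
  x=-0.720: |R|=0.83296 <1
  x=-0.574: |R|=0.77744 <1
  x=-0.488: |R|=0.76602 <1
  x=-1.413: |R|=1.71667 >1
  x=-1.059: |R|=1.13725 >1
  x=-1.007: |R|=1.07465 >1
Interval (-0.9375, 0).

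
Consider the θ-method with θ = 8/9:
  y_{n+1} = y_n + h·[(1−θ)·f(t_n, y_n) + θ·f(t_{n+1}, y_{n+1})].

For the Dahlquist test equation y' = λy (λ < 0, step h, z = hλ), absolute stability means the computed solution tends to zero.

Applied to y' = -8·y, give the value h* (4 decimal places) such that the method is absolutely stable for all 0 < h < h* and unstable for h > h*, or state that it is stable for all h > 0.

interval (−∞, 0). Any h>0 works for λ=-8.

On y'=λy, z=hλ:
  y_{n+1} = y_n + z·[1/9·y_n + 8/9·y_{n+1}] ⇒ (1 − 8/9z)y_{n+1} = (1 + 1/9z)y_n
  ⇒ R(z) = (1 + 1/9z)/(1 − 8/9z).

Find x<0 with |R(x)|<1.
x=-1.38: |R|=0.3802
x=-2: |R|=0.2800
x=-10: |R|=0.0112
x=-100: |R|=0.1125
θ=8/9≥1/2 ⇒ |1+1/9x|<|1−8/9x| ∀x<0 ⇒ interval (−∞,0).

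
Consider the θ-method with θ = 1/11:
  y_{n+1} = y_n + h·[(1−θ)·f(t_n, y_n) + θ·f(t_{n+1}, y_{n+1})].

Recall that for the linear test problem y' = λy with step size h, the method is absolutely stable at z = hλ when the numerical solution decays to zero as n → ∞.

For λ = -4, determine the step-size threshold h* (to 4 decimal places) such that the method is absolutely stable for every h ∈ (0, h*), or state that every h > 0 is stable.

(-2.4444,0); λ=-4 ⇒ h* = (22/9)/4 = 0.6111.

On y'=λy, z=hλ:
  y_{n+1} = y_n + z·[10/11·y_n + 1/11·y_{n+1}] ⇒ (1 − 1/11z)y_{n+1} = (1 + 10/11z)y_n
  so R(z) = (1 + 10/11z)/(1 − 1/11z).

Need |R(x)|<1, x<0.
x=-0.43: |R|=0.5862
R=−1: 1+10/11x = −1+1/11x ⇒ -9/11x=2 ⇒ x=2/(-9/11)=-2.4444
Confirm numerically:
  x=-2.214: |R|=0.84305 <1
  x=-1.722: |R|=0.48892 <1
  x=-1.609: |R|=0.40368 <1
  x=-1.593: |R|=0.39149 <1
  x=-2.997: |R|=1.35529 >1
  x=-2.832: |R|=1.25217 >1
Interval (-2.4444, 0).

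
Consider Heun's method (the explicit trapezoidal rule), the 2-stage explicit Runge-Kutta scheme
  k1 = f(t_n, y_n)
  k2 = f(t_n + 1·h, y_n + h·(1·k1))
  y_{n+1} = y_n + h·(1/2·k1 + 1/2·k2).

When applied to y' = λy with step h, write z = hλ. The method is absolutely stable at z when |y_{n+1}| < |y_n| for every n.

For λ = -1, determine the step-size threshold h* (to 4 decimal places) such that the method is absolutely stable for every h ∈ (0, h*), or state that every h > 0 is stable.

Test eqn y'=λy, z=hλ:
  order 2, 2-stage ⇒ R(z)=1+z+z^2/2
  (e.g. R(-1.24)=0.52880, |R|=0.52880)

Find x<0 with |R(x)|<1.
x=-1.24: |R|=0.5288
|R(-1.48)|=0.6152 |R(-1.39)|=0.5760 |R(-0.59)|=0.5840
Bisect:
  x_lo=-2.3232 |R|=1.3754  x_hi=-0.1317 |R|=0.8770
  mid=-1.22745 |R|=0.52587 →hi
  mid=-1.77532 |R|=0.80056 →hi
  mid=-2.04925 |R|=1.05047 →lo
  mid=-1.91229 |R|=0.91613 →hi
  mid=-1.98077 |R|=0.98095 →hi
  mid=-2.01501 |R|=1.01512 →lo
  mid=-1.99789 |R|=0.99789 →hi
  mid=-2.00645 |R|=1.00647 →lo
  mid=-2.00217 |R|=1.00217 →lo
  ...
  [-2.00003,-1.99990] ⇒ x*=-2.0000
So |R|<1 on (-2.0000, 0).

(-2.0000,0); λ=-1 ⇒ h* = 2.0000.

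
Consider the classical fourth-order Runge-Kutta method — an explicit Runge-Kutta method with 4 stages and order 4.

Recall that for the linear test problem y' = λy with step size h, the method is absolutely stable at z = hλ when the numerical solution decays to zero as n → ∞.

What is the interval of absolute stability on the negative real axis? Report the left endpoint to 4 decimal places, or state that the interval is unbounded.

With y'=λy (z=hλ):
  order 4, 4-stage ⇒ R(z)=1+z+z^2/2+z^3/6+z^4/24
  (e.g. R(-1.44)=0.27830, |R|=0.27830)

Solve |R(x)|<1 on ℝ⁻.
x=-1.44: |R|=0.2783
|R(-1.67)|=0.2723 |R(-1.64)|=0.2711 |R(-1.34)|=0.2911
Bisect:
  x_lo=-3.5852 |R|=3.0452  x_hi=-0.3397 |R|=0.7120
  mid=-1.96243 |R|=0.32151 →hi
  mid=-2.77382 |R|=0.98284 →hi
  mid=-3.17951 |R|=1.77628 →lo
  mid=-2.97667 |R|=1.32901 →lo
  mid=-2.87524 |R|=1.14430 →lo
  mid=-2.82453 |R|=1.06079 →lo
  mid=-2.79918 |R|=1.02113 →lo
  mid=-2.78650 |R|=1.00182 →lo
  ...
  [-2.78531,-2.78511] ⇒ x*=-2.7853
Stable set (-2.7853, 0).

(-2.7853, 0).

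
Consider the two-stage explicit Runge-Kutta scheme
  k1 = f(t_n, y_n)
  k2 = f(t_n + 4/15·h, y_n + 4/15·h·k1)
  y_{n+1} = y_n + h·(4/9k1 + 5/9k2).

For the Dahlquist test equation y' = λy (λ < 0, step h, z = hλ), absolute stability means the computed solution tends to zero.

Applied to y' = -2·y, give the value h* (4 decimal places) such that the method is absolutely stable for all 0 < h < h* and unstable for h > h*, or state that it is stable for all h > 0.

(-6.7500,0); λ=-2 ⇒ h* = (27/4)/2 = 3.3750.

With y'=λy (z=hλ):
  k1=λy_n ⇒ h·k1=z·y_n;  k2=λ(1+4/15z)y_n ⇒ h·k2=z(1+4/15z)y_n
  y_{n+1}/y_n = 1 + 4/9z + 5/9z(1+4/15z) = 1 + z + 4/27z²
  Hence R(z) = 1 + z + 4/27z².

Solve |R(x)|<1 on ℝ⁻.
x=-1.76: |R|=0.3011
R=1: x+4/27x²=0 ⇒ x=−27/4=-6.7500; min R=1−1/(4·4/27)=-0.6875>−1
Confirm numerically:
  x=-4.454: |R|=0.51502 <1
  x=-3.379: |R|=0.68750 <1
  x=-3.361: |R|=0.68747 <1
  x=-7.271: |R|=1.56121 >1
  x=-6.976: |R|=1.23357 >1
Interval (-6.7500, 0).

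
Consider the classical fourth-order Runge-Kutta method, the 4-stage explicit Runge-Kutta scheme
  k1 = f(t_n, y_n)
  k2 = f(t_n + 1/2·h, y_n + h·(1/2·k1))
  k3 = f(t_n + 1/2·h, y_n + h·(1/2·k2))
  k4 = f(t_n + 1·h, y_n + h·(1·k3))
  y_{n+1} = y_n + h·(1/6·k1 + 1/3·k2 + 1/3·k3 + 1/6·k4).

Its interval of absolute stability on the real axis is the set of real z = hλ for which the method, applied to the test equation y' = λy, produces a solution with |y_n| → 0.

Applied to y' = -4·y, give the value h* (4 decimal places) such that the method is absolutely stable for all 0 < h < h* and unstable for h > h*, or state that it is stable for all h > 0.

(-2.7853,0); λ=-4 ⇒ h* = 0.6963.

Set f=λy, z=hλ:
  order 4, 4-stage ⇒ R(z)=1+z+z^2/2+z^3/6+z^4/24
  (e.g. R(-0.77)=0.46501, |R|=0.46501)

Boundary: |R(x)|=1, x<0.
x=-0.77: |R|=0.4650
|R(-1.54)|=0.2714 |R(-1.5)|=0.2734 |R(-1.35)|=0.2896
Bisect:
  x_lo=-3.6563 |R|=3.3280  x_hi=-0.3572 |R|=0.6997
  mid=-2.00675 |R|=0.33561 →hi
  mid=-2.83152 |R|=1.07197 →lo
  mid=-2.41913 |R|=0.57444 →hi
  mid=-2.62533 |R|=0.78442 →hi
  mid=-2.72843 |R|=0.91759 →hi
  mid=-2.77997 |R|=0.99201 →hi
  mid=-2.80575 |R|=1.03128 →lo
  mid=-2.79286 |R|=1.01147 →lo
  mid=-2.78642 |R|=1.00170 →lo
  ...
  [-2.78541,-2.78521] ⇒ x*=-2.7853
Interval (-2.7853, 0).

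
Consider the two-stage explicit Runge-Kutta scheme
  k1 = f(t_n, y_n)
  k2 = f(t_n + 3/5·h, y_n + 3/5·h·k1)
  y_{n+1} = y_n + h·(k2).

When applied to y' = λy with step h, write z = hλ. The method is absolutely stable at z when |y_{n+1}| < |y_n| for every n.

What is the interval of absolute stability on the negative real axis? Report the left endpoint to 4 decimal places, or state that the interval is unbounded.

z∈(-1.6667,0).

With y'=λy (z=hλ):
  k1=λy_n ⇒ h·k1=z·y_n;  k2=λ(1+3/5z)y_n ⇒ h·k2=z(1+3/5z)y_n
  y_{n+1}/y_n = 1 + z(1+3/5z) = 1 + z + 3/5z²
  so R(z) = 1 + z + 3/5z².

Need |R(x)|<1, x<0.
x=-0.73: |R|=0.5897
R=1: x+3/5x²=0 ⇒ x=−5/3=-1.6667; min R=1−1/(4·3/5)=0.5833>−1
Confirm numerically:
  x=-1.155: |R|=0.64541 <1
  x=-1.100: |R|=0.62600 <1
  x=-0.800: |R|=0.58400 <1
  x=-0.777: |R|=0.58524 <1
  x=-1.912: |R|=1.28145 >1
  x=-1.911: |R|=1.28015 >1
  x=-1.748: |R|=1.08530 >1
So |R|<1 on (-1.6667, 0).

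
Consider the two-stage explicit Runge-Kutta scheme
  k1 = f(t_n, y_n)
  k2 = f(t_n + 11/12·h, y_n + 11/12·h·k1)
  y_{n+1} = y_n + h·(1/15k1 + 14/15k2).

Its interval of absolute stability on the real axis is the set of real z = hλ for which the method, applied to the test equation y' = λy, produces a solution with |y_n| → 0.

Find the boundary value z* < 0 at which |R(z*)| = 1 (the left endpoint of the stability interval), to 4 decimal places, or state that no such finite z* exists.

On y'=λy, z=hλ:
  k1=λy_n ⇒ h·k1=z·y_n;  k2=λ(1+11/12z)y_n ⇒ h·k2=z(1+11/12z)y_n
  y_{n+1}/y_n = 1 + 1/15z + 14/15z(1+11/12z) = 1 + z + 77/90z²
  Hence R(z) = 1 + z + 77/90z².

Solve |R(x)|<1 on ℝ⁻.
x=-0.31: |R|=0.7722
R=1: x+77/90x²=0 ⇒ x=−90/77=-1.1688; min R=1−1/(4·77/90)=0.7078>−1
Confirm numerically:
  x=-0.944: |R|=0.81842 <1
  x=-0.782: |R|=0.74119 <1
  x=-0.492: |R|=0.71510 <1
  x=-0.480: |R|=0.71712 <1
  x=-1.567: |R|=1.53381 >1
  x=-1.407: |R|=1.28670 >1
So |R|<1 on (-1.1688, 0).

z* = -1.1688.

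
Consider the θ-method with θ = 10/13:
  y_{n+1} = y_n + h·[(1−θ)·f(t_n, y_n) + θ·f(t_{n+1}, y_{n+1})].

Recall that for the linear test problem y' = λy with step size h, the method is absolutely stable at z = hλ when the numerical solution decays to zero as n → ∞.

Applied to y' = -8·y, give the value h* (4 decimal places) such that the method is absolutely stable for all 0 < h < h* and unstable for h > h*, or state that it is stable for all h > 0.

Set f=λy, z=hλ:
  y_{n+1} = y_n + z·[3/13·y_n + 10/13·y_{n+1}] ⇒ (1 − 10/13z)y_{n+1} = (1 + 3/13z)y_n
  so R(z) = (1 + 3/13z)/(1 − 10/13z).

Solve |R(x)|<1 on ℝ⁻.
x=-0.43: |R|=0.6769
x=-2: |R|=0.2121
x=-10: |R|=0.1504
x=-100: |R|=0.2833
θ=10/13≥1/2 ⇒ |1+3/13x|<|1−10/13x| ∀x<0 ⇒ stable on all of ℝ⁻.

interval (−∞, 0). Any h>0 works for λ=-8.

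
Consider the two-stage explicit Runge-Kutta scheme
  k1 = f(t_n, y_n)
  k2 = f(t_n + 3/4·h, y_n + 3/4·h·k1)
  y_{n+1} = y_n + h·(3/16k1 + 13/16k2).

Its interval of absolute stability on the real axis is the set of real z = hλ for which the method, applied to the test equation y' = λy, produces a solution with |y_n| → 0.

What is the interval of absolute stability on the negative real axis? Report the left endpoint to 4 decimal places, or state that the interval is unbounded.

On y'=λy, z=hλ:
  k1=λy_n ⇒ h·k1=z·y_n;  k2=λ(1+3/4z)y_n ⇒ h·k2=z(1+3/4z)y_n
  y_{n+1}/y_n = 1 + 3/16z + 13/16z(1+3/4z) = 1 + z + 39/64z²
  R(z) = 1 + z + 39/64z².

Find x<0 with |R(x)|<1.
x=-1.39: |R|=0.7874
R=1: x+39/64x²=0 ⇒ x=−64/39=-1.6410; min R=1−1/(4·39/64)=0.5897>−1
Confirm numerically:
  x=-1.419: |R|=0.80801 <1
  x=-1.334: |R|=0.75042 <1
  x=-1.314: |R|=0.73814 <1
  x=-0.713: |R|=0.59679 <1
  x=-2.156: |R|=1.67658 >1
  x=-1.983: |R|=1.41324 >1
  x=-1.783: |R|=1.15426 >1
Stable set (-1.6410, 0).

(-1.6410, 0).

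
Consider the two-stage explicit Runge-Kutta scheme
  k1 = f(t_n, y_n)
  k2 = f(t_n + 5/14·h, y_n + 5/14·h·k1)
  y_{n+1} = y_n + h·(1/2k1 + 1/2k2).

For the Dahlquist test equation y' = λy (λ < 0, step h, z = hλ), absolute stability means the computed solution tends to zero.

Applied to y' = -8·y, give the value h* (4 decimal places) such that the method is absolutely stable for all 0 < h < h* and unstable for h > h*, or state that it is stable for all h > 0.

(-5.6000,0); λ=-8 ⇒ h* = (28/5)/8 = 0.7000.

Test eqn y'=λy, z=hλ:
  k1=λy_n ⇒ h·k1=z·y_n;  k2=λ(1+5/14z)y_n ⇒ h·k2=z(1+5/14z)y_n
  y_{n+1}/y_n = 1 + 1/2z + 1/2z(1+5/14z) = 1 + z + 5/28z²
  R(z) = 1 + z + 5/28z².

Boundary: |R(x)|=1, x<0.
x=-0.63: |R|=0.4409
R=1: x+5/28x²=0 ⇒ x=−28/5=-5.6000; min R=1−1/(4·5/28)=-0.4000>−1
Confirm numerically:
  x=-5.079: |R|=0.52747 <1
  x=-3.999: |R|=0.14329 <1
  x=-2.858: |R|=0.39940 <1
  x=-2.787: |R|=0.39997 <1
  x=-6.177: |R|=1.63645 >1
  x=-5.698: |R|=1.09972 >1
  x=-5.634: |R|=1.03421 >1
Interval (-5.6000, 0).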